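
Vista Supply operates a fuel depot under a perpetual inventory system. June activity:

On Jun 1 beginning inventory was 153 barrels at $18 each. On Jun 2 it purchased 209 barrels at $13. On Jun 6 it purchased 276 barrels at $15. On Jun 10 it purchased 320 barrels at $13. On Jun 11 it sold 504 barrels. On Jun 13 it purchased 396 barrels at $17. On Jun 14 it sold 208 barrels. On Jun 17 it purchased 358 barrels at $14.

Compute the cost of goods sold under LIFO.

Jun 11, 504 sold [LIFO — newest first]: 320 @ $13 + 184 @ $15 = $6,920
Jun 14, 208 sold [LIFO — newest first]: 208 @ $17 = $3,536
Total COGS = $6,920 + $3,536 = $10,456
Ending inventory: 153 @ $18 + 209 @ $13 + 92 @ $15 + 188 @ $17 + 358 @ $14 = $15,059
Check: goods available $25,515 = COGS $10,456 + ending $15,059

COGS = $10,456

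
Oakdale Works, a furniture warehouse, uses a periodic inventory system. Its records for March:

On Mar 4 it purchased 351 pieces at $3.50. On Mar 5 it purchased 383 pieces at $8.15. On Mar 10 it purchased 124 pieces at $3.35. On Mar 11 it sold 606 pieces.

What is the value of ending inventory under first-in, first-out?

Mar 11, 606 sold [FIFO — oldest first]: 351 @ $3.50 + 255 @ $8.15 = $3,306.75
Ending inventory: 128 @ $8.15 + 124 @ $3.35 = $1,458.60

Ending inventory = $1,458.60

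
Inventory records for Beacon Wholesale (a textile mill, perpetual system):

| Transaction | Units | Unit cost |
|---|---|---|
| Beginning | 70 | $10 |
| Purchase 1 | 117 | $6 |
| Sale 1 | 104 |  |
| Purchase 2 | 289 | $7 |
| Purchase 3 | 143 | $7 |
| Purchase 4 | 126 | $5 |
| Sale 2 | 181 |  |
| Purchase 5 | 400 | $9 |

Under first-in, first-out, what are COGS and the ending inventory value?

COGS = $2,088; ending inventory = $6,568

Sale 1 (104) [FIFO — oldest first]: 70 @ $10 + 34 @ $6 = $904
Sale 2 (181) [FIFO — oldest first]: 83 @ $6 + 98 @ $7 = $1,184
Total COGS = $904 + $1,184 = $2,088
Ending inventory: 191 @ $7 + 143 @ $7 + 126 @ $5 + 400 @ $9 = $6,568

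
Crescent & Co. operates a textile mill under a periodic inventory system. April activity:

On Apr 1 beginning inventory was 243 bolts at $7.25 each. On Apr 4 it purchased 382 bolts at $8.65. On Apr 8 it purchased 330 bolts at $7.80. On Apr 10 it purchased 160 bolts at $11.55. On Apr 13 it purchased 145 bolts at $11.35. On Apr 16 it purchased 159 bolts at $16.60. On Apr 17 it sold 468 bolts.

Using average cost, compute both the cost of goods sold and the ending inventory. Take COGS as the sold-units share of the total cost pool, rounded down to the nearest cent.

Apr 17, sell 468: 468/1419 × $13,773.20 → $4,542.53
Ending inventory (cost pool remaining) = $9,230.67
Check: goods available $13,773.20 = COGS $4,542.53 + ending $9,230.67

COGS = $4,542.53; ending inventory = $9,230.67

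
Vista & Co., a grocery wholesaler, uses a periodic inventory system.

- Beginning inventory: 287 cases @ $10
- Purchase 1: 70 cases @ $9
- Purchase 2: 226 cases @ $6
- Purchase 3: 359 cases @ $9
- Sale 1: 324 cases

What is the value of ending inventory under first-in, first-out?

Sale 1 (324) [FIFO — oldest first]: 287 @ $10 + 37 @ $9 = $3,203
Ending inventory: 33 @ $9 + 226 @ $6 + 359 @ $9 = $4,884

Ending inventory = $4,884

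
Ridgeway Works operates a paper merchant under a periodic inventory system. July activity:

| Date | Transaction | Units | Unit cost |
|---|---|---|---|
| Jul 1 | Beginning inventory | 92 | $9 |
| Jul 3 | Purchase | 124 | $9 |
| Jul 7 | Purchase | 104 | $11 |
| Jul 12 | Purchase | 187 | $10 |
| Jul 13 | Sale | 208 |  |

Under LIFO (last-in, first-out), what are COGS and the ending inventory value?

Jul 13, 208 sold [LIFO — newest first]: 187 @ $10 + 21 @ $11 = $2,101
Ending inventory: 92 @ $9 + 124 @ $9 + 83 @ $11 = $2,857

COGS = $2,101; ending inventory = $2,857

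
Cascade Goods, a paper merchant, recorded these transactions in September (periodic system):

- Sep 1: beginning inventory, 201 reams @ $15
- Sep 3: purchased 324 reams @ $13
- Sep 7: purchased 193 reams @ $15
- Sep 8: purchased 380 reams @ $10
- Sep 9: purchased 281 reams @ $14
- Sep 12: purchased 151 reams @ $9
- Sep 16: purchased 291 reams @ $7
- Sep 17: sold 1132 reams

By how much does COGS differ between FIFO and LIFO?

FIFO COGS: 201 @ $15 + 324 @ $13 + 193 @ $15 + 380 @ $10 + 34 @ $14 = $14,398
LIFO COGS: 291 @ $7 + 151 @ $9 + 281 @ $14 + 380 @ $10 + 29 @ $15 = $11,565
Difference = |$14,398 − $11,565| = $2,833

$2,833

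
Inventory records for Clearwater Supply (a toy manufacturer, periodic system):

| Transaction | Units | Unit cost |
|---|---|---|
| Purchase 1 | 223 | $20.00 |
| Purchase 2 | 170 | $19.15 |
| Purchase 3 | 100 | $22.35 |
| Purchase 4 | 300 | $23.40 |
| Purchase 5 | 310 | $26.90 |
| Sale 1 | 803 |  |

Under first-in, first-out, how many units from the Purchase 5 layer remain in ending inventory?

Sale 1 (803) [FIFO — oldest first]: 223 @ $20.00 + 170 @ $19.15 + 100 @ $22.35 + 300 @ $23.40 + 10 @ $26.90 = $17,239.50
Ending inventory: 300 @ $26.90 = $8,070.00

300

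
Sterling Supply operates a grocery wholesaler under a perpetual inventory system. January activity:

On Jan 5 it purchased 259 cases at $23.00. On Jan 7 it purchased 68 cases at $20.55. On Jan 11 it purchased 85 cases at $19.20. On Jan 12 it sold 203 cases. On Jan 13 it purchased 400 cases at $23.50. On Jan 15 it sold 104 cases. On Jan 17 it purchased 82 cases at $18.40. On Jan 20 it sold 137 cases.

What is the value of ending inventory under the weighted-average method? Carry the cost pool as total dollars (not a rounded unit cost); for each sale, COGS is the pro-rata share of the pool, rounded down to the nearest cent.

Ending inventory = $10,030.10

After Jan 5: 259 on hand, pool $5,957.00 (≈ $23.0000 each)
After Jan 7: 327 on hand, pool $7,354.40 (≈ $22.4905 each)
After Jan 11: 412 on hand, pool $8,986.40 (≈ $21.8117 each)
Jan 12, sell 203: 203/412 × $8,986.40 → $4,427.76
After Jan 13: 609 on hand, pool $13,958.64 (≈ $22.9206 each)
Jan 15, sell 104: 104/609 × $13,958.64 → $2,383.74
After Jan 17: 587 on hand, pool $13,083.70 (≈ $22.2891 each)
Jan 20, sell 137: 137/587 × $13,083.70 → $3,053.60
Total COGS = $4,427.76 + $2,383.74 + $3,053.60 = $9,865.10
Ending inventory (cost pool remaining) = $10,030.10
Check: goods available $19,895.20 = COGS $9,865.10 + ending $10,030.10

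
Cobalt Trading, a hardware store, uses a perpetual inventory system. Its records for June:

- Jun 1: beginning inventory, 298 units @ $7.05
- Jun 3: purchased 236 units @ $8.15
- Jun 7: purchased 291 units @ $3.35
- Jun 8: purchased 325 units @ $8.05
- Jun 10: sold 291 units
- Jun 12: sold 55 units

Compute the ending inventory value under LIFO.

Ending inventory = $4,928.80

Jun 10, 291 sold [LIFO — newest first]: 291 @ $8.05 = $2,342.55
Jun 12, 55 sold [LIFO — newest first]: 34 @ $8.05 + 21 @ $3.35 = $344.05
Total COGS = $2,342.55 + $344.05 = $2,686.60
Ending inventory: 298 @ $7.05 + 236 @ $8.15 + 270 @ $3.35 = $4,928.80
Check: goods available $7,615.40 = COGS $2,686.60 + ending $4,928.80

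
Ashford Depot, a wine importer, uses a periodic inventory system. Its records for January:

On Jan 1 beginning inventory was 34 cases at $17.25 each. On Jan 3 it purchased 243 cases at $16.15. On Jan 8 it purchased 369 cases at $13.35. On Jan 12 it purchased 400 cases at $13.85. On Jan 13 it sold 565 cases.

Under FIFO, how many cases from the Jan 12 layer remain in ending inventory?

400

Jan 13, 565 sold [FIFO — oldest first]: 34 @ $17.25 + 243 @ $16.15 + 288 @ $13.35 = $8,355.75
Ending inventory: 81 @ $13.35 + 400 @ $13.85 = $6,621.35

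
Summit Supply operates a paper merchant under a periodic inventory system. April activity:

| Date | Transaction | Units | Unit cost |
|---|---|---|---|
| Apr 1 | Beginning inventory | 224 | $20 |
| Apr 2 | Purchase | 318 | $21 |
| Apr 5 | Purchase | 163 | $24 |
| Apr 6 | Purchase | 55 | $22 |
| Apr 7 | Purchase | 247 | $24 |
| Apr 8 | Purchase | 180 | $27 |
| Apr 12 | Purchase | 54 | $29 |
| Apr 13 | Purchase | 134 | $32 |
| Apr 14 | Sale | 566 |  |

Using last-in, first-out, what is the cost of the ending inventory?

Ending inventory = $17,456

Apr 14, 566 sold [LIFO — newest first]: 134 @ $32 + 54 @ $29 + 180 @ $27 + 198 @ $24 = $15,466
Ending inventory: 224 @ $20 + 318 @ $21 + 163 @ $24 + 55 @ $22 + 49 @ $24 = $17,456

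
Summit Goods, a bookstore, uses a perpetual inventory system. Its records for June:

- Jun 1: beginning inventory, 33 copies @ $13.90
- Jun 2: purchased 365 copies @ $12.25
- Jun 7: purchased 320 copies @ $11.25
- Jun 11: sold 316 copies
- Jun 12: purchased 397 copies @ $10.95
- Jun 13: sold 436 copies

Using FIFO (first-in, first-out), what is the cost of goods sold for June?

Jun 11, 316 sold [FIFO — oldest first]: 33 @ $13.90 + 283 @ $12.25 = $3,925.45
Jun 13, 436 sold [FIFO — oldest first]: 82 @ $12.25 + 320 @ $11.25 + 34 @ $10.95 = $4,976.80
Total COGS = $3,925.45 + $4,976.80 = $8,902.25
Ending inventory: 363 @ $10.95 = $3,974.85
Check: goods available $12,877.10 = COGS $8,902.25 + ending $3,974.85

COGS = $8,902.25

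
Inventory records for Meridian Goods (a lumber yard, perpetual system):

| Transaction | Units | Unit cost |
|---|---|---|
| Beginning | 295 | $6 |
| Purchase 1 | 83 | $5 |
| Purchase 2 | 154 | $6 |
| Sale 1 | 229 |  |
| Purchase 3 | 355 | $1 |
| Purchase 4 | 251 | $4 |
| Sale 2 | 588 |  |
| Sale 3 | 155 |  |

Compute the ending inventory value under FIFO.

Sale 1 (229) [FIFO — oldest first]: 229 @ $6 = $1,374
Sale 2 (588) [FIFO — oldest first]: 66 @ $6 + 83 @ $5 + 154 @ $6 + 285 @ $1 = $2,020
Sale 3 (155) [FIFO — oldest first]: 70 @ $1 + 85 @ $4 = $410
Total COGS = $1,374 + $2,020 + $410 = $3,804
Ending inventory: 166 @ $4 = $664

Ending inventory = $664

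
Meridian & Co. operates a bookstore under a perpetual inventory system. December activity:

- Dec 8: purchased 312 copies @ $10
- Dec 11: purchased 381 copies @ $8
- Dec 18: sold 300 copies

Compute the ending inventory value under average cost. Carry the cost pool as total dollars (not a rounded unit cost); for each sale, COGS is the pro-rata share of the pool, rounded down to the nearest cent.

After Dec 8: 312 on hand, pool $3,120.00 (≈ $10.0000 each)
After Dec 11: 693 on hand, pool $6,168.00 (≈ $8.9004 each)
Dec 18, sell 300: 300/693 × $6,168.00 → $2,670.12
Ending inventory (cost pool remaining) = $3,497.88

Ending inventory = $3,497.88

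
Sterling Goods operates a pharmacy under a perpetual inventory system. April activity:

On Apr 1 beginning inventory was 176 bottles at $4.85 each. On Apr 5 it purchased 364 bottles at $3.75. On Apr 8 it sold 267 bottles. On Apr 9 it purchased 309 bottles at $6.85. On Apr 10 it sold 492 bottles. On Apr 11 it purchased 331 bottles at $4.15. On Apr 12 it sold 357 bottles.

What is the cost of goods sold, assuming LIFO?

Apr 8, 267 sold [LIFO — newest first]: 267 @ $3.75 = $1,001.25
Apr 10, 492 sold [LIFO — newest first]: 309 @ $6.85 + 97 @ $3.75 + 86 @ $4.85 = $2,897.50
Apr 12, 357 sold [LIFO — newest first]: 331 @ $4.15 + 26 @ $4.85 = $1,499.75
Total COGS = $1,001.25 + $2,897.50 + $1,499.75 = $5,398.50
Ending inventory: 64 @ $4.85 = $310.40
Check: goods available $5,708.90 = COGS $5,398.50 + ending $310.40

COGS = $5,398.50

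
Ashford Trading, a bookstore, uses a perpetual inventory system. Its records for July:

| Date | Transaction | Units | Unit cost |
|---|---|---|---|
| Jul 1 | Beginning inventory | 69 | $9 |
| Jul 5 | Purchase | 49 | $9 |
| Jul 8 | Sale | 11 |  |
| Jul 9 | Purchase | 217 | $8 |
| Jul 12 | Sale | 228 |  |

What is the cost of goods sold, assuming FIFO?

Jul 8, 11 sold [FIFO — oldest first]: 11 @ $9 = $99
Jul 12, 228 sold [FIFO — oldest first]: 58 @ $9 + 49 @ $9 + 121 @ $8 = $1,931
Total COGS = $99 + $1,931 = $2,030
Ending inventory: 96 @ $8 = $768
Check: goods available $2,798 = COGS $2,030 + ending $768

COGS = $2,030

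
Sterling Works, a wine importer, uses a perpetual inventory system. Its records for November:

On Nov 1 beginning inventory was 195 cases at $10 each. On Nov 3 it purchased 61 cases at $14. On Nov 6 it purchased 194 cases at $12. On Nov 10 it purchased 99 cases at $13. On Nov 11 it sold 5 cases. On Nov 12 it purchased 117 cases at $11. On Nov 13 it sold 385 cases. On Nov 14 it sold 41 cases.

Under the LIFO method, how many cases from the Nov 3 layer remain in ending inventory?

40

Nov 11, 5 sold [LIFO — newest first]: 5 @ $13 = $65
Nov 13, 385 sold [LIFO — newest first]: 117 @ $11 + 94 @ $13 + 174 @ $12 = $4,597
Nov 14, 41 sold [LIFO — newest first]: 20 @ $12 + 21 @ $14 = $534
Total COGS = $65 + $4,597 + $534 = $5,196
Ending inventory: 195 @ $10 + 40 @ $14 = $2,510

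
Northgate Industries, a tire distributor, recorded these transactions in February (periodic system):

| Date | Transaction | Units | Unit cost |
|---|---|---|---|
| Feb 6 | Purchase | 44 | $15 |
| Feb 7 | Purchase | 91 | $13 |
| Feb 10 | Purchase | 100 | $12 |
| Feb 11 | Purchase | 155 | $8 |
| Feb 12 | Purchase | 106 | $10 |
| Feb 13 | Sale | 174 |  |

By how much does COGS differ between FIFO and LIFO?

FIFO COGS: 44 @ $15 + 91 @ $13 + 39 @ $12 = $2,311
LIFO COGS: 106 @ $10 + 68 @ $8 = $1,604
Difference = |$2,311 − $1,604| = $707

$707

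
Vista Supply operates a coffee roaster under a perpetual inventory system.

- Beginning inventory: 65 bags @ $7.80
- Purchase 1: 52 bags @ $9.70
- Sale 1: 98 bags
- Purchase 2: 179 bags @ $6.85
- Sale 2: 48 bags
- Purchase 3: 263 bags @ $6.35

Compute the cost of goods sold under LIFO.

Sale 1 (98) [LIFO — newest first]: 52 @ $9.70 + 46 @ $7.80 = $863.20
Sale 2 (48) [LIFO — newest first]: 48 @ $6.85 = $328.80
Total COGS = $863.20 + $328.80 = $1,192.00
Ending inventory: 19 @ $7.80 + 131 @ $6.85 + 263 @ $6.35 = $2,715.60

COGS = $1,192.00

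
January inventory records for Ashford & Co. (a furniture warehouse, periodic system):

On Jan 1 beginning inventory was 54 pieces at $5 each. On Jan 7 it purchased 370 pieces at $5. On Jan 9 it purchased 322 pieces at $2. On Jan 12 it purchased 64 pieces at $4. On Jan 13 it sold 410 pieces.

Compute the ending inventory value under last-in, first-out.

Ending inventory = $2,000

Jan 13, 410 sold [LIFO — newest first]: 64 @ $4 + 322 @ $2 + 24 @ $5 = $1,020
Ending inventory: 54 @ $5 + 346 @ $5 = $2,000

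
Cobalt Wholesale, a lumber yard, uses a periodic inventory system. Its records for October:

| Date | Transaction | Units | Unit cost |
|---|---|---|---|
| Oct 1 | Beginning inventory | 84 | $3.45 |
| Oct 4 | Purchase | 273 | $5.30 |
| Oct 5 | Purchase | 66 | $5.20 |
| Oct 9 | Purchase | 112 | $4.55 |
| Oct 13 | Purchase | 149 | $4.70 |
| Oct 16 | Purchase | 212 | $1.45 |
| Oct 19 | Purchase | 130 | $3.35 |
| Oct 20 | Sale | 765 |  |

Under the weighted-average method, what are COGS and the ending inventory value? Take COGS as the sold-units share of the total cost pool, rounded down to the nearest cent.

COGS = $3,006.83; ending inventory = $1,025.87

Oct 20, sell 765: 765/1026 × $4,032.70 → $3,006.83
Ending inventory (cost pool remaining) = $1,025.87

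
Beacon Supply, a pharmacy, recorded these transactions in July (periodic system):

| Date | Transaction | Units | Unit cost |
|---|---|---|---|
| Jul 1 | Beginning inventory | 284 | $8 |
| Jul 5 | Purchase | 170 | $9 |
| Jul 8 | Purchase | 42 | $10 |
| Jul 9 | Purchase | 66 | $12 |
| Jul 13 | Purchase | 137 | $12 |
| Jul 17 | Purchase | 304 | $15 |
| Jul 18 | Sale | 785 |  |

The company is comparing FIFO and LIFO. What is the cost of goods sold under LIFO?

COGS = $9,474

FIFO COGS: 284 @ $8 + 170 @ $9 + 42 @ $10 + 66 @ $12 + 137 @ $12 + 86 @ $15 = $7,948
LIFO COGS: 304 @ $15 + 137 @ $12 + 66 @ $12 + 42 @ $10 + 170 @ $9 + 66 @ $8 = $9,474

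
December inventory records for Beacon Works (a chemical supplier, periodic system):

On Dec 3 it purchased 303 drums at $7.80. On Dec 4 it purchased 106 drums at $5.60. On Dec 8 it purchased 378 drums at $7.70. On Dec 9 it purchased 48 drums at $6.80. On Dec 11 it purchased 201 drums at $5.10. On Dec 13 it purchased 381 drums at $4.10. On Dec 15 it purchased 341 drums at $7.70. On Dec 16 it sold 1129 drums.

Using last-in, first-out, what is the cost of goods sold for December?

Dec 16, 1129 sold [LIFO — newest first]: 341 @ $7.70 + 381 @ $4.10 + 201 @ $5.10 + 48 @ $6.80 + 158 @ $7.70 = $6,755.90
Ending inventory: 303 @ $7.80 + 106 @ $5.60 + 220 @ $7.70 = $4,651.00

COGS = $6,755.90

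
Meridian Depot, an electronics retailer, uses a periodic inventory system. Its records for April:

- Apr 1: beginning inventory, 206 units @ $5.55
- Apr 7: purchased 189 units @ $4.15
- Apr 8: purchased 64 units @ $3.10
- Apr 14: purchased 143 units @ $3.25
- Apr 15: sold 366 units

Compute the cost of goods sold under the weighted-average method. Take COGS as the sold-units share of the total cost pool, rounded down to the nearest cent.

Apr 15, sell 366: 366/602 × $2,590.80 → $1,575.13
Ending inventory (cost pool remaining) = $1,015.67

COGS = $1,575.13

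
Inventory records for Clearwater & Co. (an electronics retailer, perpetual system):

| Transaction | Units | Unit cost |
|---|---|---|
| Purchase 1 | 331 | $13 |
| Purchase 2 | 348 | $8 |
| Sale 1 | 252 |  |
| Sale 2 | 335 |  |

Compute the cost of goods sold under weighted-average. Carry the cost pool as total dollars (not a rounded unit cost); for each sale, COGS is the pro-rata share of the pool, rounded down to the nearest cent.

COGS = $6,126.75

After Purchase 1: 331 on hand, pool $4,303.00 (≈ $13.0000 each)
After Purchase 2: 679 on hand, pool $7,087.00 (≈ $10.4374 each)
Sale 1, sell 252: 252/679 × $7,087.00 → $2,630.22
Sale 2, sell 335: 335/427 × $4,456.78 → $3,496.53
Total COGS = $2,630.22 + $3,496.53 = $6,126.75
Ending inventory (cost pool remaining) = $960.25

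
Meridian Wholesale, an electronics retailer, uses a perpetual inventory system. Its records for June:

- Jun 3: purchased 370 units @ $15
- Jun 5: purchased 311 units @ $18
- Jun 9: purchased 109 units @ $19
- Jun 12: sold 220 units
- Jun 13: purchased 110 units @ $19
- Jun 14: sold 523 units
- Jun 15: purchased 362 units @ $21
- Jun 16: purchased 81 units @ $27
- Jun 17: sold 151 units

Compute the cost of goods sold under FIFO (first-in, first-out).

Jun 12, 220 sold [FIFO — oldest first]: 220 @ $15 = $3,300
Jun 14, 523 sold [FIFO — oldest first]: 150 @ $15 + 311 @ $18 + 62 @ $19 = $9,026
Jun 17, 151 sold [FIFO — oldest first]: 47 @ $19 + 104 @ $19 = $2,869
Total COGS = $3,300 + $9,026 + $2,869 = $15,195
Ending inventory: 6 @ $19 + 362 @ $21 + 81 @ $27 = $9,903
Check: goods available $25,098 = COGS $15,195 + ending $9,903

COGS = $15,195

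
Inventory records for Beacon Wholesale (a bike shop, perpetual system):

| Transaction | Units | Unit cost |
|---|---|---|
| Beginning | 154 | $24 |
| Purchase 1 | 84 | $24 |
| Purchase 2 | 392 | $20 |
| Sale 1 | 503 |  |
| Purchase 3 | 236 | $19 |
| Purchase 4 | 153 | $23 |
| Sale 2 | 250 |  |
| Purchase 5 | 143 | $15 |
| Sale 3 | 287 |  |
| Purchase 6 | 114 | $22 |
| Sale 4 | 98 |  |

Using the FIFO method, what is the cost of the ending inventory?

Ending inventory = $2,868

Sale 1 (503) [FIFO — oldest first]: 154 @ $24 + 84 @ $24 + 265 @ $20 = $11,012
Sale 2 (250) [FIFO — oldest first]: 127 @ $20 + 123 @ $19 = $4,877
Sale 3 (287) [FIFO — oldest first]: 113 @ $19 + 153 @ $23 + 21 @ $15 = $5,981
Sale 4 (98) [FIFO — oldest first]: 98 @ $15 = $1,470
Total COGS = $11,012 + $4,877 + $5,981 + $1,470 = $23,340
Ending inventory: 24 @ $15 + 114 @ $22 = $2,868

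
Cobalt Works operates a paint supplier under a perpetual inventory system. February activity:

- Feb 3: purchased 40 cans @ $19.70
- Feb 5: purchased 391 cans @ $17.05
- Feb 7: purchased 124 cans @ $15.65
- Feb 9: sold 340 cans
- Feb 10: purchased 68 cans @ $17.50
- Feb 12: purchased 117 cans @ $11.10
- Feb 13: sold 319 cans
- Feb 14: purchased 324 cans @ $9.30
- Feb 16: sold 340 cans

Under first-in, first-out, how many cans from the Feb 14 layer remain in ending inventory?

65

Feb 9, 340 sold [FIFO — oldest first]: 40 @ $19.70 + 300 @ $17.05 = $5,903.00
Feb 13, 319 sold [FIFO — oldest first]: 91 @ $17.05 + 124 @ $15.65 + 68 @ $17.50 + 36 @ $11.10 = $5,081.75
Feb 16, 340 sold [FIFO — oldest first]: 81 @ $11.10 + 259 @ $9.30 = $3,307.80
Total COGS = $5,903.00 + $5,081.75 + $3,307.80 = $14,292.55
Ending inventory: 65 @ $9.30 = $604.50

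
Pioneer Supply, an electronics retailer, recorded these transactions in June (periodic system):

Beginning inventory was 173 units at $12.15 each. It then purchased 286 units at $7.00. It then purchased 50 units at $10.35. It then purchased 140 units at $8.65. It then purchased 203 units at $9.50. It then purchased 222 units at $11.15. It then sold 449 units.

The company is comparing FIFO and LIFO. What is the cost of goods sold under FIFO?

COGS = $4,033.95

FIFO COGS: 173 @ $12.15 + 276 @ $7.00 = $4,033.95
LIFO COGS: 222 @ $11.15 + 203 @ $9.50 + 24 @ $8.65 = $4,611.40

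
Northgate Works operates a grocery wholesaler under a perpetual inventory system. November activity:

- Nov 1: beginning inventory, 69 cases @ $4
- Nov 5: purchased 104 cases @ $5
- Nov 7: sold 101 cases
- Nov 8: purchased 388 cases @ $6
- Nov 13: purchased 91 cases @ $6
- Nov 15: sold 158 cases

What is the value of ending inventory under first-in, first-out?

Ending inventory = $2,358

Nov 7, 101 sold [FIFO — oldest first]: 69 @ $4 + 32 @ $5 = $436
Nov 15, 158 sold [FIFO — oldest first]: 72 @ $5 + 86 @ $6 = $876
Total COGS = $436 + $876 = $1,312
Ending inventory: 302 @ $6 + 91 @ $6 = $2,358
Check: goods available $3,670 = COGS $1,312 + ending $2,358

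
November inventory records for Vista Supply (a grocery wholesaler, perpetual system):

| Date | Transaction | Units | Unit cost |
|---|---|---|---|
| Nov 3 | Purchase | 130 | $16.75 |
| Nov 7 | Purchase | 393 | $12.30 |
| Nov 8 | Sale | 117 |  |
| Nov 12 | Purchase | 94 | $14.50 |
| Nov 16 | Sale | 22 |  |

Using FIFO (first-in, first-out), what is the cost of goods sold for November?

Nov 8, 117 sold [FIFO — oldest first]: 117 @ $16.75 = $1,959.75
Nov 16, 22 sold [FIFO — oldest first]: 13 @ $16.75 + 9 @ $12.30 = $328.45
Total COGS = $1,959.75 + $328.45 = $2,288.20
Ending inventory: 384 @ $12.30 + 94 @ $14.50 = $6,086.20
Check: goods available $8,374.40 = COGS $2,288.20 + ending $6,086.20

COGS = $2,288.20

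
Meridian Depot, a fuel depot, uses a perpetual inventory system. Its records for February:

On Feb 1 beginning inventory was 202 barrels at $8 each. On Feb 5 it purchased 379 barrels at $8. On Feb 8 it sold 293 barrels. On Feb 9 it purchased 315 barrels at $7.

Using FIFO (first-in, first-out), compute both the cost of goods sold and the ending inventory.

COGS = $2,344; ending inventory = $4,509

Feb 8, 293 sold [FIFO — oldest first]: 202 @ $8 + 91 @ $8 = $2,344
Ending inventory: 288 @ $8 + 315 @ $7 = $4,509
Check: goods available $6,853 = COGS $2,344 + ending $4,509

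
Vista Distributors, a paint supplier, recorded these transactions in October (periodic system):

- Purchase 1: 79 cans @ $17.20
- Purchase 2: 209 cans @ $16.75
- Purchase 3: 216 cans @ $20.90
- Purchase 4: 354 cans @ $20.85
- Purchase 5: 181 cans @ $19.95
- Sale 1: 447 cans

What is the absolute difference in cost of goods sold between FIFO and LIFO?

$974.40

FIFO COGS: 79 @ $17.20 + 209 @ $16.75 + 159 @ $20.90 = $8,182.65
LIFO COGS: 181 @ $19.95 + 266 @ $20.85 = $9,157.05
Difference = |$8,182.65 − $9,157.05| = $974.40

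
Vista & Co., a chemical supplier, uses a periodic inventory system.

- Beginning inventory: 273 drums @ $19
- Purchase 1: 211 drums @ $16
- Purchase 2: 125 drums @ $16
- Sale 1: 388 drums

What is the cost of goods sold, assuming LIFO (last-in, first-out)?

Sale 1 (388) [LIFO — newest first]: 125 @ $16 + 211 @ $16 + 52 @ $19 = $6,364
Ending inventory: 221 @ $19 = $4,199
Check: goods available $10,563 = COGS $6,364 + ending $4,199

COGS = $6,364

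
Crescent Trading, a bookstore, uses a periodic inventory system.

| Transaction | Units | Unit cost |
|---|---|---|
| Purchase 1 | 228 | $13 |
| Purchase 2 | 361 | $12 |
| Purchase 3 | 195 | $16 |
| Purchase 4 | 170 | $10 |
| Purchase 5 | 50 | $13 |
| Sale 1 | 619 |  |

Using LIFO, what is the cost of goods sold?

COGS = $7,918

Sale 1 (619) [LIFO — newest first]: 50 @ $13 + 170 @ $10 + 195 @ $16 + 204 @ $12 = $7,918
Ending inventory: 228 @ $13 + 157 @ $12 = $4,848
Check: goods available $12,766 = COGS $7,918 + ending $4,848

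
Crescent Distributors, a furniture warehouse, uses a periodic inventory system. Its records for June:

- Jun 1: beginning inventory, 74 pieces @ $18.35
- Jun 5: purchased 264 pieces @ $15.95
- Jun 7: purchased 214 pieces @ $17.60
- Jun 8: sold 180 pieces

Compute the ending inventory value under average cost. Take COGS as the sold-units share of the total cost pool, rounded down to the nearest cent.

Jun 8, sell 180: 180/552 × $9,335.10 → $3,044.05
Ending inventory (cost pool remaining) = $6,291.05

Ending inventory = $6,291.05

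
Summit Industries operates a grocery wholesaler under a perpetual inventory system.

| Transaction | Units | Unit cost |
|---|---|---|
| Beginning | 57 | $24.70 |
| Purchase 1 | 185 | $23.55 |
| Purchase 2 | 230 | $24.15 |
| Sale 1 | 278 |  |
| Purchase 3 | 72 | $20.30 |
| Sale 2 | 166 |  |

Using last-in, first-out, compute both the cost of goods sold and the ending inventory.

Sale 1 (278) [LIFO — newest first]: 230 @ $24.15 + 48 @ $23.55 = $6,684.90
Sale 2 (166) [LIFO — newest first]: 72 @ $20.30 + 94 @ $23.55 = $3,675.30
Total COGS = $6,684.90 + $3,675.30 = $10,360.20
Ending inventory: 57 @ $24.70 + 43 @ $23.55 = $2,420.55
Check: goods available $12,780.75 = COGS $10,360.20 + ending $2,420.55

COGS = $10,360.20; ending inventory = $2,420.55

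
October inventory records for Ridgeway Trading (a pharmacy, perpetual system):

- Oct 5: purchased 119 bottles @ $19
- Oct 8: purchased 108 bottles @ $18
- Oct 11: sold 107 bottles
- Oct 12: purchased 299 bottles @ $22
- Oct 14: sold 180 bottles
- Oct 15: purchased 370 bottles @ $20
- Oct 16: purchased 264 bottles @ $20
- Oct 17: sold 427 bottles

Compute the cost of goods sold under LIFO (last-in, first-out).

Oct 11, 107 sold [LIFO — newest first]: 107 @ $18 = $1,926
Oct 14, 180 sold [LIFO — newest first]: 180 @ $22 = $3,960
Oct 17, 427 sold [LIFO — newest first]: 264 @ $20 + 163 @ $20 = $8,540
Total COGS = $1,926 + $3,960 + $8,540 = $14,426
Ending inventory: 119 @ $19 + 1 @ $18 + 119 @ $22 + 207 @ $20 = $9,037

COGS = $14,426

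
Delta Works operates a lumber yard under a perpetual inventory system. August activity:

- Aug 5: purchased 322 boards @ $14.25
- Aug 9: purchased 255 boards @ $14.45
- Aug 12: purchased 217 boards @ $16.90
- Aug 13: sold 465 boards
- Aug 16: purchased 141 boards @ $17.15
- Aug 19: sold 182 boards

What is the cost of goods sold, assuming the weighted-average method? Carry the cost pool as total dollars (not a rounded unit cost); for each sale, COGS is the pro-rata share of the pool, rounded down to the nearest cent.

COGS = $9,845.18

After Aug 5: 322 on hand, pool $4,588.50 (≈ $14.2500 each)
After Aug 9: 577 on hand, pool $8,273.25 (≈ $14.3384 each)
After Aug 12: 794 on hand, pool $11,940.55 (≈ $15.0385 each)
Aug 13, sell 465: 465/794 × $11,940.55 → $6,992.89
After Aug 16: 470 on hand, pool $7,365.81 (≈ $15.6719 each)
Aug 19, sell 182: 182/470 × $7,365.81 → $2,852.29
Total COGS = $6,992.89 + $2,852.29 = $9,845.18
Ending inventory (cost pool remaining) = $4,513.52
Check: goods available $14,358.70 = COGS $9,845.18 + ending $4,513.52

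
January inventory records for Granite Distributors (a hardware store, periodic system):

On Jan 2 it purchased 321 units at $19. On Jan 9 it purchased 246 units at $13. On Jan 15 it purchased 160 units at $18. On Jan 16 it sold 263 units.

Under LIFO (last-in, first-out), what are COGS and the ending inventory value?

Jan 16, 263 sold [LIFO — newest first]: 160 @ $18 + 103 @ $13 = $4,219
Ending inventory: 321 @ $19 + 143 @ $13 = $7,958

COGS = $4,219; ending inventory = $7,958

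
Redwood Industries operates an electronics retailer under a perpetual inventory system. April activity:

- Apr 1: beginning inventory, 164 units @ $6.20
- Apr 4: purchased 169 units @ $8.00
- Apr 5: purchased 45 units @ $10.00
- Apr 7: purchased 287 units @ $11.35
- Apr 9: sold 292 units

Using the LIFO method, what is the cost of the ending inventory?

Apr 9, 292 sold [LIFO — newest first]: 287 @ $11.35 + 5 @ $10.00 = $3,307.45
Ending inventory: 164 @ $6.20 + 169 @ $8.00 + 40 @ $10.00 = $2,768.80
Check: goods available $6,076.25 = COGS $3,307.45 + ending $2,768.80

Ending inventory = $2,768.80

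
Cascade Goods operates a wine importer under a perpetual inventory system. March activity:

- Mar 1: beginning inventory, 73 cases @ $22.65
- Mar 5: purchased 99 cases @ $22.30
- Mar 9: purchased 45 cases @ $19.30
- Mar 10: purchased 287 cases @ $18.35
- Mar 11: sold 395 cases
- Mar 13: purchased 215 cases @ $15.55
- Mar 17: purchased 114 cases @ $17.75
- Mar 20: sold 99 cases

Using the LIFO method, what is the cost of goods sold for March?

COGS = $9,297.10

Mar 11, 395 sold [LIFO — newest first]: 287 @ $18.35 + 45 @ $19.30 + 63 @ $22.30 = $7,539.85
Mar 20, 99 sold [LIFO — newest first]: 99 @ $17.75 = $1,757.25
Total COGS = $7,539.85 + $1,757.25 = $9,297.10
Ending inventory: 73 @ $22.65 + 36 @ $22.30 + 215 @ $15.55 + 15 @ $17.75 = $6,065.75
Check: goods available $15,362.85 = COGS $9,297.10 + ending $6,065.75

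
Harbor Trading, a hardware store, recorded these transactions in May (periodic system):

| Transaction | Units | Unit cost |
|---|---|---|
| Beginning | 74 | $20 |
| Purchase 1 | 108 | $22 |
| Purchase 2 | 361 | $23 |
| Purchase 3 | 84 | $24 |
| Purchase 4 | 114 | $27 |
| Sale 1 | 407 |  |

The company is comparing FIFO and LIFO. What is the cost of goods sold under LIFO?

FIFO COGS: 74 @ $20 + 108 @ $22 + 225 @ $23 = $9,031
LIFO COGS: 114 @ $27 + 84 @ $24 + 209 @ $23 = $9,901

COGS = $9,901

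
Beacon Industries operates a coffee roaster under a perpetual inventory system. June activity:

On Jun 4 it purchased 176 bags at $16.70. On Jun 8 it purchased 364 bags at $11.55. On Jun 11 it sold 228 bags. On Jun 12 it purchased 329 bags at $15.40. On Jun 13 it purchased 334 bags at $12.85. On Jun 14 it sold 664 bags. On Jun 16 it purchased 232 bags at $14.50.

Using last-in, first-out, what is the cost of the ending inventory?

Ending inventory = $7,862.45

Jun 11, 228 sold [LIFO — newest first]: 228 @ $11.55 = $2,633.40
Jun 14, 664 sold [LIFO — newest first]: 334 @ $12.85 + 329 @ $15.40 + 1 @ $11.55 = $9,370.05
Total COGS = $2,633.40 + $9,370.05 = $12,003.45
Ending inventory: 176 @ $16.70 + 135 @ $11.55 + 232 @ $14.50 = $7,862.45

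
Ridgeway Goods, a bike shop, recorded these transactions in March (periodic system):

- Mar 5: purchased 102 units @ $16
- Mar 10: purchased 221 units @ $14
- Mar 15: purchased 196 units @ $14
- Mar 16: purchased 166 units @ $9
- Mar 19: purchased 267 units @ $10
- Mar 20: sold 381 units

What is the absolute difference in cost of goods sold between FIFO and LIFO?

FIFO COGS: 102 @ $16 + 221 @ $14 + 58 @ $14 = $5,538
LIFO COGS: 267 @ $10 + 114 @ $9 = $3,696
Difference = |$5,538 − $3,696| = $1,842

$1,842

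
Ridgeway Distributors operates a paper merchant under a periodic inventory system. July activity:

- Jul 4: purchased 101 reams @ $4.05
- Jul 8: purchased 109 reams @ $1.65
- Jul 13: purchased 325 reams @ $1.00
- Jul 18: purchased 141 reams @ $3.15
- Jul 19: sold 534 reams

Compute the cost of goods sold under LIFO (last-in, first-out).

Jul 19, 534 sold [LIFO — newest first]: 141 @ $3.15 + 325 @ $1.00 + 68 @ $1.65 = $881.35
Ending inventory: 101 @ $4.05 + 41 @ $1.65 = $476.70

COGS = $881.35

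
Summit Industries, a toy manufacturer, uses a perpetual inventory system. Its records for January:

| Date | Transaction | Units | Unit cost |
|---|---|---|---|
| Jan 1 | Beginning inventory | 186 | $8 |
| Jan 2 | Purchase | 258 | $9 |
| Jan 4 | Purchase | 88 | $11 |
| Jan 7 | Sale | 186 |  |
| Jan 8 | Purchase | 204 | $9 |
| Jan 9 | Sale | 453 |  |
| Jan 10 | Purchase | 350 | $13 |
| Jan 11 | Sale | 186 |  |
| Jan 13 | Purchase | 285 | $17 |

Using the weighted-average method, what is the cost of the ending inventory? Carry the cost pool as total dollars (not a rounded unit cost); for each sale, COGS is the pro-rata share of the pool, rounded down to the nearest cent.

Ending inventory = $8,010.79

After Jan 1: 186 on hand, pool $1,488.00 (≈ $8.0000 each)
After Jan 2: 444 on hand, pool $3,810.00 (≈ $8.5811 each)
After Jan 4: 532 on hand, pool $4,778.00 (≈ $8.9812 each)
Jan 7, sell 186: 186/532 × $4,778.00 → $1,670.50
After Jan 8: 550 on hand, pool $4,943.50 (≈ $8.9882 each)
Jan 9, sell 453: 453/550 × $4,943.50 → $4,071.64
After Jan 10: 447 on hand, pool $5,421.86 (≈ $12.1294 each)
Jan 11, sell 186: 186/447 × $5,421.86 → $2,256.07
After Jan 13: 546 on hand, pool $8,010.79 (≈ $14.6718 each)
Total COGS = $1,670.50 + $4,071.64 + $2,256.07 = $7,998.21
Ending inventory (cost pool remaining) = $8,010.79
Check: goods available $16,009.00 = COGS $7,998.21 + ending $8,010.79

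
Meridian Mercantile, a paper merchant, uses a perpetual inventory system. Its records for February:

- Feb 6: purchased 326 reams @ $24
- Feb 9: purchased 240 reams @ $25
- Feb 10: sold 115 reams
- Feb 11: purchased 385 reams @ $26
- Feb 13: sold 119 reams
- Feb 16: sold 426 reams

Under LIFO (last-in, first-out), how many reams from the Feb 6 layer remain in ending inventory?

291

Feb 10, 115 sold [LIFO — newest first]: 115 @ $25 = $2,875
Feb 13, 119 sold [LIFO — newest first]: 119 @ $26 = $3,094
Feb 16, 426 sold [LIFO — newest first]: 266 @ $26 + 125 @ $25 + 35 @ $24 = $10,881
Total COGS = $2,875 + $3,094 + $10,881 = $16,850
Ending inventory: 291 @ $24 = $6,984
Check: goods available $23,834 = COGS $16,850 + ending $6,984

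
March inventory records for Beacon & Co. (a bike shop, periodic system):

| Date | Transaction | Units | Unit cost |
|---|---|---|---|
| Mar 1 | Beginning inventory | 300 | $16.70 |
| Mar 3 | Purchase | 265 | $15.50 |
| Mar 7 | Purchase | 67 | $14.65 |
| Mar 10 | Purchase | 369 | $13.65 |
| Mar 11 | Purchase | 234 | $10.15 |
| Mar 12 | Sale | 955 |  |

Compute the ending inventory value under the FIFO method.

Ending inventory = $3,003.00

Mar 12, 955 sold [FIFO — oldest first]: 300 @ $16.70 + 265 @ $15.50 + 67 @ $14.65 + 323 @ $13.65 = $14,508.00
Ending inventory: 46 @ $13.65 + 234 @ $10.15 = $3,003.00
Check: goods available $17,511.00 = COGS $14,508.00 + ending $3,003.00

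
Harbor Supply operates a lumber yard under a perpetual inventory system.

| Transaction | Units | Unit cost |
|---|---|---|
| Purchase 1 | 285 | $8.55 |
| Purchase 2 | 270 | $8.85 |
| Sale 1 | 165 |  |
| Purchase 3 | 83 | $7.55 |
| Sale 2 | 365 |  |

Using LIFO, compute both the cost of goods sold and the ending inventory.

Sale 1 (165) [LIFO — newest first]: 165 @ $8.85 = $1,460.25
Sale 2 (365) [LIFO — newest first]: 83 @ $7.55 + 105 @ $8.85 + 177 @ $8.55 = $3,069.25
Total COGS = $1,460.25 + $3,069.25 = $4,529.50
Ending inventory: 108 @ $8.55 = $923.40
Check: goods available $5,452.90 = COGS $4,529.50 + ending $923.40

COGS = $4,529.50; ending inventory = $923.40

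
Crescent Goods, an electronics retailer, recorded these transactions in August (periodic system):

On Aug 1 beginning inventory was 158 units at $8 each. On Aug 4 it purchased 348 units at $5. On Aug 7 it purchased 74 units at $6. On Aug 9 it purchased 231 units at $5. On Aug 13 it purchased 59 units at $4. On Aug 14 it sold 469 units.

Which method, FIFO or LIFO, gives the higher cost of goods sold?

FIFO COGS: 158 @ $8 + 311 @ $5 = $2,819
LIFO COGS: 59 @ $4 + 231 @ $5 + 74 @ $6 + 105 @ $5 = $2,360

FIFO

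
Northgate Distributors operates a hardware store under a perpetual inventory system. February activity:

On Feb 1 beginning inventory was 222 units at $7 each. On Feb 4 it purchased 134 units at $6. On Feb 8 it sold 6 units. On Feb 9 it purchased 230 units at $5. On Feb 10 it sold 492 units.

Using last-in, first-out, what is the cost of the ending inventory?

Ending inventory = $616

Feb 8, 6 sold [LIFO — newest first]: 6 @ $6 = $36
Feb 10, 492 sold [LIFO — newest first]: 230 @ $5 + 128 @ $6 + 134 @ $7 = $2,856
Total COGS = $36 + $2,856 = $2,892
Ending inventory: 88 @ $7 = $616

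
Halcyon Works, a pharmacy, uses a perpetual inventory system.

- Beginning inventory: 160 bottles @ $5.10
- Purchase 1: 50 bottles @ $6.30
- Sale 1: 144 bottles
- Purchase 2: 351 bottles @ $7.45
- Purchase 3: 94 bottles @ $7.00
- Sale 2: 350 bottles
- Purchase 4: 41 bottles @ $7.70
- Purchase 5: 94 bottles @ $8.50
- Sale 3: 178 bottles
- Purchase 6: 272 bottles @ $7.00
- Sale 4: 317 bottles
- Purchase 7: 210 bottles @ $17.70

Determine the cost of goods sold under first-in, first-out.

COGS = $6,911.65

Sale 1 (144) [FIFO — oldest first]: 144 @ $5.10 = $734.40
Sale 2 (350) [FIFO — oldest first]: 16 @ $5.10 + 50 @ $6.30 + 284 @ $7.45 = $2,512.40
Sale 3 (178) [FIFO — oldest first]: 67 @ $7.45 + 94 @ $7.00 + 17 @ $7.70 = $1,288.05
Sale 4 (317) [FIFO — oldest first]: 24 @ $7.70 + 94 @ $8.50 + 199 @ $7.00 = $2,376.80
Total COGS = $734.40 + $2,512.40 + $1,288.05 + $2,376.80 = $6,911.65
Ending inventory: 73 @ $7.00 + 210 @ $17.70 = $4,228.00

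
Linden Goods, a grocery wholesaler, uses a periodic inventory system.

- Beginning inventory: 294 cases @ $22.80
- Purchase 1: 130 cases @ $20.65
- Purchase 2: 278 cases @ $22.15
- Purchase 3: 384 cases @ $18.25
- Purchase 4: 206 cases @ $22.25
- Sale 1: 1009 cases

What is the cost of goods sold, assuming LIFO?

Sale 1 (1009) [LIFO — newest first]: 206 @ $22.25 + 384 @ $18.25 + 278 @ $22.15 + 130 @ $20.65 + 11 @ $22.80 = $20,684.50
Ending inventory: 283 @ $22.80 = $6,452.40

COGS = $20,684.50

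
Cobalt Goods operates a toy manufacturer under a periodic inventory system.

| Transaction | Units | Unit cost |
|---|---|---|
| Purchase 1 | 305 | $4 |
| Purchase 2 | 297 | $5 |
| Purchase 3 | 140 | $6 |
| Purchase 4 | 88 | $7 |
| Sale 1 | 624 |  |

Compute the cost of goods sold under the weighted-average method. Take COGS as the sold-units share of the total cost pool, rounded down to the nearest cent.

Sale 1, sell 624: 624/830 × $4,161.00 → $3,128.26
Ending inventory (cost pool remaining) = $1,032.74

COGS = $3,128.26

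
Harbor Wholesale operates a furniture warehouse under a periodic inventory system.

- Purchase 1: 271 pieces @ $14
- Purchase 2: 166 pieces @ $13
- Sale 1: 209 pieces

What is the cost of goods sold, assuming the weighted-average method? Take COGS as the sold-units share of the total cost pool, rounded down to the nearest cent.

COGS = $2,846.60

Sale 1, sell 209: 209/437 × $5,952.00 → $2,846.60
Ending inventory (cost pool remaining) = $3,105.40
Check: goods available $5,952.00 = COGS $2,846.60 + ending $3,105.40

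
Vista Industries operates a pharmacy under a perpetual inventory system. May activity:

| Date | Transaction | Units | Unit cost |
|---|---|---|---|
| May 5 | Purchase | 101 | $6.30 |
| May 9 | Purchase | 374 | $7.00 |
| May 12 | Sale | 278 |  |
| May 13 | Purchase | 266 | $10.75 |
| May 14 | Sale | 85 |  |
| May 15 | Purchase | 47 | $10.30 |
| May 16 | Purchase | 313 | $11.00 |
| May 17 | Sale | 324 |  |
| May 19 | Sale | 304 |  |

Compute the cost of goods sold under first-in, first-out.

May 12, 278 sold [FIFO — oldest first]: 101 @ $6.30 + 177 @ $7.00 = $1,875.30
May 14, 85 sold [FIFO — oldest first]: 85 @ $7.00 = $595.00
May 17, 324 sold [FIFO — oldest first]: 112 @ $7.00 + 212 @ $10.75 = $3,063.00
May 19, 304 sold [FIFO — oldest first]: 54 @ $10.75 + 47 @ $10.30 + 203 @ $11.00 = $3,297.60
Total COGS = $1,875.30 + $595.00 + $3,063.00 + $3,297.60 = $8,830.90
Ending inventory: 110 @ $11.00 = $1,210.00

COGS = $8,830.90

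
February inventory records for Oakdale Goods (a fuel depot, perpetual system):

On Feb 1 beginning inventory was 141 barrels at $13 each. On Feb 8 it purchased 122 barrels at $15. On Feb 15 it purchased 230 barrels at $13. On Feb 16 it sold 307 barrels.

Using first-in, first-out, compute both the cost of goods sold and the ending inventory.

Feb 16, 307 sold [FIFO — oldest first]: 141 @ $13 + 122 @ $15 + 44 @ $13 = $4,235
Ending inventory: 186 @ $13 = $2,418

COGS = $4,235; ending inventory = $2,418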